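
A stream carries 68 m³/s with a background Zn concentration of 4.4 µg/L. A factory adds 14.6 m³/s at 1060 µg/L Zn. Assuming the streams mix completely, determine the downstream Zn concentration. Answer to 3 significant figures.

191 µg/L

Conservation of mass: C = (68.00·4.400 + 14.60·1060) / 82.60 = 15780/82.60 = 191.0 µg/L.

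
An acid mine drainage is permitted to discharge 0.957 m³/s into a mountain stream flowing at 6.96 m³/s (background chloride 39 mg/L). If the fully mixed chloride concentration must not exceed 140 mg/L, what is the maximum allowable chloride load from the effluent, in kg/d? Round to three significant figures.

Mass balance at the limit: 6.960·39.00 + 0.9570·Cₑ = 7.917·140 → Cₑ = 874.5 mg/L.
Load = 0.9570 m³/s × 874.5 g/m³ × 86 400 s/d = 72310 kg/d.

72300 kg/d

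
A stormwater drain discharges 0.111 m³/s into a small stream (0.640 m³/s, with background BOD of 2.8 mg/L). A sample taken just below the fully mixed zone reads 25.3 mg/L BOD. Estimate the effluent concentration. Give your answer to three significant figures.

Mass balance: 0.6400·2.800 + 0.1110·Cₑ = 0.7510·25.30
→ Cₑ = (0.7510·25.30 − 0.6400·2.800) / 0.1110 = 155.0 mg/L.

155 mg/L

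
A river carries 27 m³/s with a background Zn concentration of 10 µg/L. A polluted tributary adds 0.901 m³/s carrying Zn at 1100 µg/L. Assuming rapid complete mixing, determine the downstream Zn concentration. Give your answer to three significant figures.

After mixing, C = (27.00·10.00 + 0.9010·1100) / 27.90 = 1261/27.90 = 45.20 µg/L.

45.2 µg/L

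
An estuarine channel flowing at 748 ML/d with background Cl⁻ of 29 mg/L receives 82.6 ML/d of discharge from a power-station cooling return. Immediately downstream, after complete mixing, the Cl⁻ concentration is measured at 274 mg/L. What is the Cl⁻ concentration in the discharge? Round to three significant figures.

2490 mg/L

Mass balance: 748.0·29.00 + 82.60·Cₑ = 830.6·274.0
→ Cₑ = (830.6·274.0 − 748.0·29.00) / 82.60 = 2493 mg/L.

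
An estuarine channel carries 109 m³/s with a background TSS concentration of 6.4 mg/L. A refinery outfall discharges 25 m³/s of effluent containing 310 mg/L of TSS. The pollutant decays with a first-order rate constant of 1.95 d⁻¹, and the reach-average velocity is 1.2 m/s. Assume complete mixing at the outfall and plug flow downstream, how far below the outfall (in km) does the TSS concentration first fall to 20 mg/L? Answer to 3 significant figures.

61.0 km

After mixing, C = (109.0·6.400 + 25.00·310.0) / 134.0 = 8448/134.0 = 63.04 mg/L.
Set 63.04·exp(−k·t) = 20 → t = ln(63.04/20)/k = 50870 s = 14.13 h.
Distance = v·t = 1.2·50870 = 61040 m = 61.04 km.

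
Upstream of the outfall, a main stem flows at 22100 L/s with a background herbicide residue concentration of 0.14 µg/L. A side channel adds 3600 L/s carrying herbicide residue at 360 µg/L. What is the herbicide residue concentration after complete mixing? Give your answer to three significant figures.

50.5 µg/L

Conservation of mass: C = (22100·0.1400 + 3600·360.0) / 25700 = 1299000/25700 = 50.55 µg/L.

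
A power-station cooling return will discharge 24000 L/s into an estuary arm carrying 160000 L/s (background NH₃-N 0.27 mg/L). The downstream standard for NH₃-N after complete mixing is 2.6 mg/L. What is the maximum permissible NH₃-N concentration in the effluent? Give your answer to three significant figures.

18.1 mg/L

At the limit, (Qr·Cr + Qe·Cₑ)/(Qr + Qe) = 2.6:
Cₑ = (184000·2.6 − 160000·0.2700) / 24000 = 18.13 mg/L.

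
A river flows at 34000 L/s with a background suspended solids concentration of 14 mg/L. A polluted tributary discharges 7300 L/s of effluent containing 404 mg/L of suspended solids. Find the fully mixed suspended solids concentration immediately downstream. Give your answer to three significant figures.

Flow-weighted average: C = (34000·14.00 + 7300·404.0) / 41300 = 3425000/41300 = 82.93 mg/L.

82.9 mg/L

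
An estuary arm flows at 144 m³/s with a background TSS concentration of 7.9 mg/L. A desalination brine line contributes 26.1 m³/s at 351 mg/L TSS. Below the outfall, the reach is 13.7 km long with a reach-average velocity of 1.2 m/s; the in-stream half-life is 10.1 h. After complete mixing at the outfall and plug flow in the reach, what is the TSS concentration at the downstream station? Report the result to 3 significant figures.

Conservation of mass: C = (144.0·7.900 + 26.10·351.0) / 170.1 = 10300/170.1 = 60.54 mg/L.
Travel time t = 13.7·1000 / 1.2 = 11420 s = 3.171 h.
Half-life 10.1 h → k = ln 2 / 10.1 = 0.06863 h⁻¹ = 1.647 d⁻¹.
Applying C = C₀e^(−kt): 60.54 × 0.8044 = 48.70 mg/L.

48.7 mg/L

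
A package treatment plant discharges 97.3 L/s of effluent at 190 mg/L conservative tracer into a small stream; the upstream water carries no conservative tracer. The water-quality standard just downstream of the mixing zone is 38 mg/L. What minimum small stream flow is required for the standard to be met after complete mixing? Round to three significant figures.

389 L/s

Set C_mix = 38: (Q·0 + 97.30·190.0) / (Q + 97.30) = 38
→ Q = 97.30·(190.0 − 38)/(38 − 0) = 389.2 L/s.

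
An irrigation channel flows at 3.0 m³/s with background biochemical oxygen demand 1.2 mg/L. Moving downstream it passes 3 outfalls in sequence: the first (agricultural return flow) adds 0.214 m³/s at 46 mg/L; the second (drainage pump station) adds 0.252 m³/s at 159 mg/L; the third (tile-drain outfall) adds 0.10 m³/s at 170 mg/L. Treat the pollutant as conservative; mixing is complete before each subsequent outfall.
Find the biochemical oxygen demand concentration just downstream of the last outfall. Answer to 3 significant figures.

19.8 mg/L

After outfall 1: Q = 3.000 + 0.2140 = 3.214 m³/s; C = (3.000·1.200 + 0.2140·46.00)/3.214 = 4.183 mg/L.
After outfall 2: Q = 3.214 + 0.2520 = 3.466 m³/s; C = (3.214·4.183 + 0.2520·159.0)/3.466 = 15.44 mg/L.
After outfall 3: Q = 3.466 + 0.1000 = 3.566 m³/s; C = (3.466·15.44 + 0.1000·170.0)/3.566 = 19.77 mg/L.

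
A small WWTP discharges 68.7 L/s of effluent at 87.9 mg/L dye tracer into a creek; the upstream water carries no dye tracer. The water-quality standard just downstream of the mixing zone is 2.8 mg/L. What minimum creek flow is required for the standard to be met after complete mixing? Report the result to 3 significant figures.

Set C_mix = 2.8: (Q·0 + 68.70·87.90) / (Q + 68.70) = 2.8
→ Q = 68.70·(87.90 − 2.8)/(2.8 − 0) = 2088 L/s.

2090 L/s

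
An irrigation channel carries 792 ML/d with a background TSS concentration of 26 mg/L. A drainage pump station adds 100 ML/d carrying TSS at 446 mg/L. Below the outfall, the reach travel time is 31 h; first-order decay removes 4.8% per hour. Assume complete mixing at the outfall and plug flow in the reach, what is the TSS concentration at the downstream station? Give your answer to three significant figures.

15.9 mg/L

After mixing, C = (792.0·26.00 + 100.0·446.0) / 892.0 = 65190/892.0 = 73.09 mg/L.
4.8%/h lost → k = −ln(1 − 0.048) = 0.04919 h⁻¹.
After decay, C = 73.09 × e^(−kt) = 73.09 × 0.2176 = 15.91 mg/L.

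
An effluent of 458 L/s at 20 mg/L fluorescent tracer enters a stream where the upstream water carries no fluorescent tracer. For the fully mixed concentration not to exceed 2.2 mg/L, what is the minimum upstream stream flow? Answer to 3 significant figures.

Set C_mix = 2.2: (Q·0 + 458.0·20.00) / (Q + 458.0) = 2.2
→ Q = 458.0·(20.00 − 2.2)/(2.2 − 0) = 3706 L/s.

3710 L/s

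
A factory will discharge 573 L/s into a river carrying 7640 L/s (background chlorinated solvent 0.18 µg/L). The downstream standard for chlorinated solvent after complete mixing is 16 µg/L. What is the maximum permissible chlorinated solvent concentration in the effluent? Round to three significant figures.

227 µg/L

At the limit, (Qr·Cr + Qe·Cₑ)/(Qr + Qe) = 16:
Cₑ = (8213·16 − 7640·0.1800) / 573.0 = 226.9 µg/L.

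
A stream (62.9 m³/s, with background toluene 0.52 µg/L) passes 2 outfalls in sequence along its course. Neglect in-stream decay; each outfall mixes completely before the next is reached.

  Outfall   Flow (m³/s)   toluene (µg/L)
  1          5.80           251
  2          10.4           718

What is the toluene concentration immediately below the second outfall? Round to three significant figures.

Outfall 1: combined Q = 68.70 m³/s; C = (62.90·0.5200 + 5.800·251.0)/68.70 = 21.67 µg/L.
Outfall 2: combined Q = 79.10 m³/s; C = (68.70·21.67 + 10.40·718.0)/79.10 = 113.2 µg/L.

113 µg/L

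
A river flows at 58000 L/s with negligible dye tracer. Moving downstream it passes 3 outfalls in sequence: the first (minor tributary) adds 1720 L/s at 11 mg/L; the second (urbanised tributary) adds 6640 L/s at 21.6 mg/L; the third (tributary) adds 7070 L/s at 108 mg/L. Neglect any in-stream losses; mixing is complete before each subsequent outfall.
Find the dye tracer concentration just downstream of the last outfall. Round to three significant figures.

Below outfall 1: Q → 59720 L/s, C = (58000·0 + 1720·11.00)/59720 = 0.3168 mg/L.
Below outfall 2: Q → 66360 L/s, C = (59720·0.3168 + 6640·21.60)/66360 = 2.446 mg/L.
Below outfall 3: Q → 73430 L/s, C = (66360·2.446 + 7070·108.0)/73430 = 12.61 mg/L.

12.6 mg/L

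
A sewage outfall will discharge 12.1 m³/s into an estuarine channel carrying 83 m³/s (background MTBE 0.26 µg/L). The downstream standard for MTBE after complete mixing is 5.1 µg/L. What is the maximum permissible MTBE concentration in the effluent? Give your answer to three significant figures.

38.3 µg/L

At the limit, (Qr·Cr + Qe·Cₑ)/(Qr + Qe) = 5.1:
Cₑ = (95.10·5.1 − 83.00·0.2600) / 12.10 = 38.30 µg/L.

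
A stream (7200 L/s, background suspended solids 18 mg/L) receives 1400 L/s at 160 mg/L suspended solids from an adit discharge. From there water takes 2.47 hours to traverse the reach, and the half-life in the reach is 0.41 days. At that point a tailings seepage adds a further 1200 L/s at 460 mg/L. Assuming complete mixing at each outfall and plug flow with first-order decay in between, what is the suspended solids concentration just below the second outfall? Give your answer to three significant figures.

86.6 mg/L

Mixed concentration C = ΣQC/ΣQ = (7200·18.00 + 1400·160.0) / 8600 = 353600/8600 = 41.12 mg/L; combined flow 8600 L/s.
Half-life 0.41 d → k = ln 2 / 0.41 = 1.691 d⁻¹.
Applying C = C₀e^(−kt): 41.12 × 0.8403 = 34.55 mg/L.
Second outfall: C = (8600·34.55 + 1200·460.0)/9800 = 86.65 mg/L.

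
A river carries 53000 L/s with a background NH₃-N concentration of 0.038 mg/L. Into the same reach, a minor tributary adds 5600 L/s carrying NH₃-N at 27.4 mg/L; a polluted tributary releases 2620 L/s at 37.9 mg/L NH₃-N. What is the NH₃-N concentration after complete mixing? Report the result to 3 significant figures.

Flow-weighted average: C = (53000·0.03800 + 5600·27.40 + 2620·37.90) / 61220 = 254800/61220 = 4.161 mg/L.

4.16 mg/L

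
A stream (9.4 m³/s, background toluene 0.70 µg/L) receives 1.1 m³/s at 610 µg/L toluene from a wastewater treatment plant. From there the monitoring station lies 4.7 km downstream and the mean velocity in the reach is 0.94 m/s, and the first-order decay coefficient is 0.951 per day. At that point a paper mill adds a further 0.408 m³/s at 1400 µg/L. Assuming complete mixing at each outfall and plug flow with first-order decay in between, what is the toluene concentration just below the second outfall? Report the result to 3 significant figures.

Conservation of mass: C = (9.400·0.7000 + 1.100·610.0) / 10.50 = 677.6/10.50 = 64.53 µg/L; combined flow 10.50 m³/s.
Travel time t = 4.7·1000 / 0.94 = 5000 s = 1.389 h.
Decay over the reach: 64.53·exp(−kt) = 64.53·0.9465 = 61.08 µg/L.
At the second outfall, C = (10.50·61.08 + 0.4080·1400) / (10.50 + 0.4080) = 111.2 µg/L.

111 µg/L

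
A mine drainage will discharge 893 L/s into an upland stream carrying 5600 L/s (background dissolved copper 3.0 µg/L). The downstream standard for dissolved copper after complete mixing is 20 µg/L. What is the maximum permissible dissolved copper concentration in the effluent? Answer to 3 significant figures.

At the limit, (Qr·Cr + Qe·Cₑ)/(Qr + Qe) = 20:
Cₑ = (6493·20 − 5600·3.000) / 893.0 = 126.6 µg/L.

127 µg/L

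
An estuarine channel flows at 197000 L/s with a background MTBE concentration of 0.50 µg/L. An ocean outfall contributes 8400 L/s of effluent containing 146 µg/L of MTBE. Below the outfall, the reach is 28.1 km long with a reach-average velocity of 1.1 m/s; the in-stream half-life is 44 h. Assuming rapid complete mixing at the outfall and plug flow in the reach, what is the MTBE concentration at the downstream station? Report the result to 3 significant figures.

After mixing, C = (197000·0.5000 + 8400·146.0) / 205400 = 1325000/205400 = 6.450 µg/L.
Travel time t = 28.1·1000 / 1.1 = 25550 s = 7.096 h.
Half-life 44 h → k = ln 2 / 44 = 0.01575 h⁻¹ = 0.3781 d⁻¹.
Applying C = C₀e^(−kt): 6.450 × 0.8942 = 5.768 µg/L.

5.77 µg/L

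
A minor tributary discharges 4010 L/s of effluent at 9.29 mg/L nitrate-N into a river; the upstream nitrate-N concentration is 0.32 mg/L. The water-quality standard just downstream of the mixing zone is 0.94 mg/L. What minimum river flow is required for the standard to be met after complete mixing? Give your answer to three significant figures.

54000 L/s

Set C_mix = 0.94: (Q·0.3200 + 4010·9.290) / (Q + 4010) = 0.94
→ Q = 4010·(9.290 − 0.94)/(0.94 − 0.3200) = 54010 L/s.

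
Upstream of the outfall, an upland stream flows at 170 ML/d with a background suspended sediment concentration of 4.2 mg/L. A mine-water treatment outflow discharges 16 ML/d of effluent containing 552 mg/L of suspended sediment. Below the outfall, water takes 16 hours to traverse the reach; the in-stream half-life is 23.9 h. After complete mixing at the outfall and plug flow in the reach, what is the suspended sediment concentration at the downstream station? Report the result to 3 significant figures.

32.3 mg/L

Mixed concentration C = ΣQC/ΣQ = (170.0·4.200 + 16.00·552.0) / 186.0 = 9546/186.0 = 51.32 mg/L.
Half-life 23.9 h → k = ln 2 / 23.9 = 0.02900 h⁻¹ = 0.6960 d⁻¹.
After decay, C = 51.32 × e^(−kt) = 51.32 × 0.6287 = 32.27 mg/L.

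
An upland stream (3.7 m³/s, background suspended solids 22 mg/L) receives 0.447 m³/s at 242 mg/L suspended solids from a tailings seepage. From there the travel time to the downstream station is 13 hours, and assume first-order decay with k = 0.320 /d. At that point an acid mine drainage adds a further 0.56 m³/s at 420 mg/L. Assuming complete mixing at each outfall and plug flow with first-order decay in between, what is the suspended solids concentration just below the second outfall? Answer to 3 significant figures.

Mixed concentration C = ΣQC/ΣQ = (3.700·22.00 + 0.4470·242.0) / 4.147 = 189.6/4.147 = 45.71 mg/L; combined flow 4.147 m³/s.
After decay, C = 45.71 × e^(−kt) = 45.71 × 0.8409 = 38.44 mg/L.
At the second outfall, C = (4.147·38.44 + 0.5600·420.0) / (4.147 + 0.5600) = 83.83 mg/L.

83.8 mg/L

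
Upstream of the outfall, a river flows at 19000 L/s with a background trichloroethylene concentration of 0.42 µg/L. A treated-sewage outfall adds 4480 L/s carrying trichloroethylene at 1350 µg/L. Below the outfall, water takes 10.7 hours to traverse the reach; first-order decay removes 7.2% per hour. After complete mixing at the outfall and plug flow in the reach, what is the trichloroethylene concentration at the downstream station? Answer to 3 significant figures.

116 µg/L

Flow-weighted average: C = (19000·0.4200 + 4480·1350) / 23480 = 6056000/23480 = 257.9 µg/L.
7.2%/h lost → k = −ln(1 − 0.072) = 0.07472 h⁻¹.
First-order decay: C = 257.9·exp(−k·t) = 257.9·0.4495 = 115.9 µg/L.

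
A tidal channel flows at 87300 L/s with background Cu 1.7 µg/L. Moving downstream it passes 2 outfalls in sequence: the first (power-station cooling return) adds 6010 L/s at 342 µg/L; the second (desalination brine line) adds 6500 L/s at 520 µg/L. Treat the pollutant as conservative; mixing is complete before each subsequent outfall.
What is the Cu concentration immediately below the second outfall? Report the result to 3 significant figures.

55.9 µg/L

After outfall 1: Q = 87300 + 6010 = 93310 L/s; C = (87300·1.700 + 6010·342.0)/93310 = 23.62 µg/L.
After outfall 2: Q = 93310 + 6500 = 99810 L/s; C = (93310·23.62 + 6500·520.0)/99810 = 55.94 µg/L.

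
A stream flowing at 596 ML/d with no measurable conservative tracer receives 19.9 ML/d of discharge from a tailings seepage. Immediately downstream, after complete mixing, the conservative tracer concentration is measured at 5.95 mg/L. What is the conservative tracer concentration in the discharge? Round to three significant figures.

184 mg/L

Mass balance: 596.0·0 + 19.90·Cₑ = 615.9·5.950
→ Cₑ = (615.9·5.950 − 596.0·0) / 19.90 = 184.2 mg/L.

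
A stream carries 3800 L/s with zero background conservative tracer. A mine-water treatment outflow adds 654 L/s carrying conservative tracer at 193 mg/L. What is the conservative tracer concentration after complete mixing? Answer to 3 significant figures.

After mixing, C = (3800·0 + 654.0·193.0) / 4454 = 126200/4454 = 28.34 mg/L.

28.3 mg/L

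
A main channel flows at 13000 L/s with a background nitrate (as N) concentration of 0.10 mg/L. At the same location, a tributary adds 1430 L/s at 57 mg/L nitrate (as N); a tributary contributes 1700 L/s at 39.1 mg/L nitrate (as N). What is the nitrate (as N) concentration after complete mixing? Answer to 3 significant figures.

Flow-weighted average: C = (13000·0.1000 + 1430·57.00 + 1700·39.10) / 16130 = 149300/16130 = 9.255 mg/L.

9.25 mg/L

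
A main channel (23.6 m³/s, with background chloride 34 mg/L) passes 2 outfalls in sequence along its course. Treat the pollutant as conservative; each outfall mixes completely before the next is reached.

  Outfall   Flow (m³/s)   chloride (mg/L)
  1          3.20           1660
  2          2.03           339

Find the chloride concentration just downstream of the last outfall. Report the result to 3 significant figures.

After outfall 1: Q = 23.60 + 3.200 = 26.80 m³/s; C = (23.60·34.00 + 3.200·1660)/26.80 = 228.1 mg/L.
After outfall 2: Q = 26.80 + 2.030 = 28.83 m³/s; C = (26.80·228.1 + 2.030·339.0)/28.83 = 236.0 mg/L.

236 mg/L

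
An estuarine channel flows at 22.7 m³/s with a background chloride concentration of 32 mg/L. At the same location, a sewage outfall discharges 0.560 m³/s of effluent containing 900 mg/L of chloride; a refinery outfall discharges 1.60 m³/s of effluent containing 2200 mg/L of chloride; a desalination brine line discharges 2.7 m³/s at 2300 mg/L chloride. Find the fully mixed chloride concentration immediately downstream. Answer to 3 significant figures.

Flow-weighted average: C = (22.70·32.00 + 0.5600·900.0 + 1.600·2200 + 2.700·2300) / 27.56 = 10960/27.56 = 397.7 mg/L.

398 mg/L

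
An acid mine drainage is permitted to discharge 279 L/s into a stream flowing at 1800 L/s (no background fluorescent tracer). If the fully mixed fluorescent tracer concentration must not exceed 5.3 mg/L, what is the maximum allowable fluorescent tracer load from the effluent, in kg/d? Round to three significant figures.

952 kg/d

Mass balance at the limit: 1800·0 + 279.0·Cₑ = 2079·5.3 → Cₑ = 39.49 mg/L.
279.0 L/s = 0.2790 m³/s. Load = 0.2790 m³/s × 39.49 g/m³ × 86 400 s/d = 952.0 kg/d.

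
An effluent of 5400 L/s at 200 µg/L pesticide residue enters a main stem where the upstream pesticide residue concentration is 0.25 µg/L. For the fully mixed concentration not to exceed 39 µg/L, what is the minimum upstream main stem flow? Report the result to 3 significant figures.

Set C_mix = 39: (Q·0.2500 + 5400·200.0) / (Q + 5400) = 39
→ Q = 5400·(200.0 − 39)/(39 − 0.2500) = 22440 L/s.

22400 L/s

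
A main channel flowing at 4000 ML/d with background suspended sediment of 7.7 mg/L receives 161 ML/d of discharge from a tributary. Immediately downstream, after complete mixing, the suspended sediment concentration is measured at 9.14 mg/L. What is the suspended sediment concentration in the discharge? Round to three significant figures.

Mass balance: 4000·7.700 + 161.0·Cₑ = 4161·9.140
→ Cₑ = (4161·9.140 − 4000·7.700) / 161.0 = 44.92 mg/L.

44.9 mg/L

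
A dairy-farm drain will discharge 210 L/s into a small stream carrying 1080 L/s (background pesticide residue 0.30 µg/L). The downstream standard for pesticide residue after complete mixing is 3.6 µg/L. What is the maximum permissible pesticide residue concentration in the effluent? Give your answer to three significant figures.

20.6 µg/L

At the limit, (Qr·Cr + Qe·Cₑ)/(Qr + Qe) = 3.6:
Cₑ = (1290·3.6 − 1080·0.3000) / 210.0 = 20.57 µg/L.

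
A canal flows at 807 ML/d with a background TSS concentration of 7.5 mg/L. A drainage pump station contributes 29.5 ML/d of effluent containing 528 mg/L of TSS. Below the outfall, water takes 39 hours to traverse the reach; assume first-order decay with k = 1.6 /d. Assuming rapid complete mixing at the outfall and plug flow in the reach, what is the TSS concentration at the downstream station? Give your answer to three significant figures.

1.92 mg/L

Conservation of mass: C = (807.0·7.500 + 29.50·528.0) / 836.5 = 21630/836.5 = 25.86 mg/L.
First-order decay: C = 25.86·exp(−k·t) = 25.86·0.07427 = 1.920 mg/L.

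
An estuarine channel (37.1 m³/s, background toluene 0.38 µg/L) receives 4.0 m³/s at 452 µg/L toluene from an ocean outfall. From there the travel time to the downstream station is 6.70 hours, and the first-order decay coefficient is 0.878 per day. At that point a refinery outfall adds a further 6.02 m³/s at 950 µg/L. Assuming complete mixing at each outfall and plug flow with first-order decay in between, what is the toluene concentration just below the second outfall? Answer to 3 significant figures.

Conservation of mass: C = (37.10·0.3800 + 4.000·452.0) / 41.10 = 1822/41.10 = 44.33 µg/L; combined flow 41.10 m³/s.
First-order decay: C = 44.33·exp(−k·t) = 44.33·0.7826 = 34.70 µg/L.
Second outfall: C = (41.10·34.70 + 6.020·950.0)/47.12 = 151.6 µg/L.

152 µg/L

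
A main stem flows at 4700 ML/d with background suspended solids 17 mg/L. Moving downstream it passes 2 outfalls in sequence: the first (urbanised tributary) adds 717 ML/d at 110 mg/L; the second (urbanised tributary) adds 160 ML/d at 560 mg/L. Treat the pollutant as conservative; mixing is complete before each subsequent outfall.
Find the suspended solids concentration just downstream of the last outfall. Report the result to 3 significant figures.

44.5 mg/L

Outfall 1: combined Q = 5417 ML/d; C = (4700·17.00 + 717.0·110.0)/5417 = 29.31 mg/L.
Outfall 2: combined Q = 5577 ML/d; C = (5417·29.31 + 160.0·560.0)/5577 = 44.53 mg/L.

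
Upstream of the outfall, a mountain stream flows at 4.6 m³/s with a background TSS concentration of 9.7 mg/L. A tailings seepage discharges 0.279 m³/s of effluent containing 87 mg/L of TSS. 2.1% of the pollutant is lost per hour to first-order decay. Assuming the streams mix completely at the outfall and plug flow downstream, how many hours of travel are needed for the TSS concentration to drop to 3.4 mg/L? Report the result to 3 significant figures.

Mass balance: C = (4.600·9.700 + 0.2790·87.00) / 4.879 = 68.89/4.879 = 14.12 mg/L.
2.1%/h lost → k = −ln(1 − 0.021) = 0.02122 h⁻¹.
14.12·exp(−k·t) = 3.4 → t = ln(14.12/3.4)/k = 241500 s = 67.09 h.

67.1 h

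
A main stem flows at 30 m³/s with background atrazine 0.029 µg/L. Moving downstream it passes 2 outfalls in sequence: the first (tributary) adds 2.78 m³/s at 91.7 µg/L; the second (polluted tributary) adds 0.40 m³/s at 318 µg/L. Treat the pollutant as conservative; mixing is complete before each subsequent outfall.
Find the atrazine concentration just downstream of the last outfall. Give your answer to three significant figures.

11.5 µg/L

After outfall 1: Q = 30.00 + 2.780 = 32.78 m³/s; C = (30.00·0.02900 + 2.780·91.70)/32.78 = 7.803 µg/L.
After outfall 2: Q = 32.78 + 0.4000 = 33.18 m³/s; C = (32.78·7.803 + 0.4000·318.0)/33.18 = 11.54 µg/L.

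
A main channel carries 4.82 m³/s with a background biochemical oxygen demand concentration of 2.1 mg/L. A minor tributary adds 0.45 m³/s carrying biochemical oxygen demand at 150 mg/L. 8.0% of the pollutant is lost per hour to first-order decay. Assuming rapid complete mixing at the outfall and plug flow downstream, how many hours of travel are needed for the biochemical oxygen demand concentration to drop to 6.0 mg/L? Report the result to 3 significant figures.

10.8 h

Mixed concentration C = ΣQC/ΣQ = (4.820·2.100 + 0.4500·150.0) / 5.270 = 77.62/5.270 = 14.73 mg/L.
8.0%/h lost → k = −ln(1 − 0.08) = 0.08338 h⁻¹.
14.73·exp(−k·t) = 6.0 → t = ln(14.73/6.0)/k = 38770 s = 10.77 h.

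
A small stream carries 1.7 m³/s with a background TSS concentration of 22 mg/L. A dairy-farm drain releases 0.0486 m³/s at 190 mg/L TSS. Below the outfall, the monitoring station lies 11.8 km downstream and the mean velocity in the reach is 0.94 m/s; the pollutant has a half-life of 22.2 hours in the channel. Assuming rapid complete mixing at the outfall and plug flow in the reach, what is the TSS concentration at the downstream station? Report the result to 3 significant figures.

After mixing, C = (1.700·22.00 + 0.04860·190.0) / 1.749 = 46.63/1.749 = 26.67 mg/L.
Travel time t = 11.8·1000 / 0.94 = 12550 s = 3.487 h.
Half-life 22.2 h → k = ln 2 / 22.2 = 0.03122 h⁻¹ = 0.7493 d⁻¹.
Applying C = C₀e^(−kt): 26.67 × 0.8968 = 23.92 mg/L.

23.9 mg/L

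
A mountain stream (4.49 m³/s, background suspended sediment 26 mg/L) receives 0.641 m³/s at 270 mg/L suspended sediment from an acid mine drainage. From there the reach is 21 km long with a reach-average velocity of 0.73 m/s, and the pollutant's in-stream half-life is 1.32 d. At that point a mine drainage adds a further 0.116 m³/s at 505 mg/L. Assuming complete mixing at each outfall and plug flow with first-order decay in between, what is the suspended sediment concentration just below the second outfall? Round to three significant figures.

Conservation of mass: C = (4.490·26.00 + 0.6410·270.0) / 5.131 = 289.8/5.131 = 56.48 mg/L; combined flow 5.131 m³/s.
Travel time t = 21·1000 / 0.73 = 28770 s = 7.991 h.
Half-life 1.32 d → k = ln 2 / 1.32 = 0.5251 d⁻¹.
Decay over the reach: 56.48·exp(−kt) = 56.48·0.8396 = 47.42 mg/L.
Second outfall: C = (5.131·47.42 + 0.1160·505.0)/5.247 = 57.54 mg/L.

57.5 mg/L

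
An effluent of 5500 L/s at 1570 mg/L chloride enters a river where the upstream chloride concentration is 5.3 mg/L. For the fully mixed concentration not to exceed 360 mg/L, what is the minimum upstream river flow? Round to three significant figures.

Set C_mix = 360: (Q·5.300 + 5500·1570) / (Q + 5500) = 360
→ Q = 5500·(1570 − 360)/(360 − 5.300) = 18760 L/s.

18800 L/s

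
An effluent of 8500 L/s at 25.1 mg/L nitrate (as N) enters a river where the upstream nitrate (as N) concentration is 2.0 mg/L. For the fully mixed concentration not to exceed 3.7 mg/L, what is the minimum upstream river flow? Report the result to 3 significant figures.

107000 L/s

Set C_mix = 3.7: (Q·2.000 + 8500·25.10) / (Q + 8500) = 3.7
→ Q = 8500·(25.10 − 3.7)/(3.7 − 2.000) = 107000 L/s.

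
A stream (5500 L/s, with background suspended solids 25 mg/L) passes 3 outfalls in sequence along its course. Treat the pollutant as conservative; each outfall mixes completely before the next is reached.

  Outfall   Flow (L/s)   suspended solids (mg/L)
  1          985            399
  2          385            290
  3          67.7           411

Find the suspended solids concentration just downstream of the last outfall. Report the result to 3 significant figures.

Outfall 1: combined Q = 6485 L/s; C = (5500·25.00 + 985.0·399.0)/6485 = 81.81 mg/L.
Outfall 2: combined Q = 6870 L/s; C = (6485·81.81 + 385.0·290.0)/6870 = 93.47 mg/L.
Outfall 3: combined Q = 6938 L/s; C = (6870·93.47 + 67.70·411.0)/6938 = 96.57 mg/L.

96.6 mg/L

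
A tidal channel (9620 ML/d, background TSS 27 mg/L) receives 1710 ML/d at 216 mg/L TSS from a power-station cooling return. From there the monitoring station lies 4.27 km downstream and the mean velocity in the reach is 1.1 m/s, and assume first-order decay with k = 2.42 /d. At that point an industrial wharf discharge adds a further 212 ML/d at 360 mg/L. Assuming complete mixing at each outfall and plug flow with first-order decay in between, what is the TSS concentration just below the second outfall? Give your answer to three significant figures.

Flow-weighted average: C = (9620·27.00 + 1710·216.0) / 11330 = 629100/11330 = 55.53 mg/L; combined flow 11330 ML/d.
Travel time t = 4.27·1000 / 1.1 = 3882 s = 1.078 h.
After decay, C = 55.53 × e^(−kt) = 55.53 × 0.8970 = 49.80 mg/L.
Second outfall: C = (11330·49.80 + 212.0·360.0)/11540 = 55.50 mg/L.

55.5 mg/L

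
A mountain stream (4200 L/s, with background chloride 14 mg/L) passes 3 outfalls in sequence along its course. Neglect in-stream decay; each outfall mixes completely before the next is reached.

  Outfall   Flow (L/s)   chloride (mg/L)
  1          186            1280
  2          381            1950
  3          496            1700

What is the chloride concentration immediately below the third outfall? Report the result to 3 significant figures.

Outfall 1: combined Q = 4386 L/s; C = (4200·14.00 + 186.0·1280)/4386 = 67.69 mg/L.
Outfall 2: combined Q = 4767 L/s; C = (4386·67.69 + 381.0·1950)/4767 = 218.1 mg/L.
Outfall 3: combined Q = 5263 L/s; C = (4767·218.1 + 496.0·1700)/5263 = 357.8 mg/L.

358 mg/L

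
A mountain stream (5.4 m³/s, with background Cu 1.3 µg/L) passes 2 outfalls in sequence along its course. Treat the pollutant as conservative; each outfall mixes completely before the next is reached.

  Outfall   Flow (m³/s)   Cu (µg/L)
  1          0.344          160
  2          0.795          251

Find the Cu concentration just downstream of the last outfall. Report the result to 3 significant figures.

40.0 µg/L

After outfall 1: Q = 5.400 + 0.3440 = 5.744 m³/s; C = (5.400·1.300 + 0.3440·160.0)/5.744 = 10.80 µg/L.
After outfall 2: Q = 5.744 + 0.7950 = 6.539 m³/s; C = (5.744·10.80 + 0.7950·251.0)/6.539 = 40.01 µg/L.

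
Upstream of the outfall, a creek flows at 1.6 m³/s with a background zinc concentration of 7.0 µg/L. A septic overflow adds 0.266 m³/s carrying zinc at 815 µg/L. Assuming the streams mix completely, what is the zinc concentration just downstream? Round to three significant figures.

Mixed concentration C = ΣQC/ΣQ = (1.600·7.000 + 0.2660·815.0) / 1.866 = 228.0/1.866 = 122.2 µg/L.

122 µg/L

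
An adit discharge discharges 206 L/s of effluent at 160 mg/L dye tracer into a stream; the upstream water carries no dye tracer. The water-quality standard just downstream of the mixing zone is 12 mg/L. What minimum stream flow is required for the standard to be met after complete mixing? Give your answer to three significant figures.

2540 L/s

Set C_mix = 12: (Q·0 + 206.0·160.0) / (Q + 206.0) = 12
→ Q = 206.0·(160.0 − 12)/(12 − 0) = 2541 L/s.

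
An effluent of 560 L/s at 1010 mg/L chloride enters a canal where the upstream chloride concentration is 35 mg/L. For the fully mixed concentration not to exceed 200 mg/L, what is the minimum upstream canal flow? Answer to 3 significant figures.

2750 L/s

Set C_mix = 200: (Q·35.00 + 560.0·1010) / (Q + 560.0) = 200
→ Q = 560.0·(1010 − 200)/(200 − 35.00) = 2749 L/s.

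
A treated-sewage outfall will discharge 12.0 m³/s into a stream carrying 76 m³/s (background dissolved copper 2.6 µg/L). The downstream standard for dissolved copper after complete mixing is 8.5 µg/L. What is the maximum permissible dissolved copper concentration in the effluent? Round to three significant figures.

At the limit, (Qr·Cr + Qe·Cₑ)/(Qr + Qe) = 8.5:
Cₑ = (88.00·8.5 − 76.00·2.600) / 12.00 = 45.87 µg/L.

45.9 µg/L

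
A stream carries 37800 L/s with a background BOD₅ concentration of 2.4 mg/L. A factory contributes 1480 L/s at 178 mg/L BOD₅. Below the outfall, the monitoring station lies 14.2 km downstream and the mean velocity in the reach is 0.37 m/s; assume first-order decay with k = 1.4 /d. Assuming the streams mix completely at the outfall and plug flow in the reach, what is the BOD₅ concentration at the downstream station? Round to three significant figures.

Flow-weighted average: C = (37800·2.400 + 1480·178.0) / 39280 = 354200/39280 = 9.016 mg/L.
Travel time t = 14.2·1000 / 0.37 = 38380 s = 10.66 h.
Applying C = C₀e^(−kt): 9.016 × 0.5369 = 4.841 mg/L.

4.84 mg/L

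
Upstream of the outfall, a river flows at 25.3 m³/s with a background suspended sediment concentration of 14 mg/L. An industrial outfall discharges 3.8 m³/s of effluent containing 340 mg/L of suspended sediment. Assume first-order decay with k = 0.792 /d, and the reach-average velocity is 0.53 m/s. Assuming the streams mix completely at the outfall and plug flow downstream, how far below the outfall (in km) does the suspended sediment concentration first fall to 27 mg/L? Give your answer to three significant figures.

42.8 km

Conservation of mass: C = (25.30·14.00 + 3.800·340.0) / 29.10 = 1646/29.10 = 56.57 mg/L.
Set 56.57·exp(−k·t) = 27 → t = ln(56.57/27)/k = 80690 s = 22.41 h.
Distance = v·t = 0.53·80690 = 42770 m = 42.77 km.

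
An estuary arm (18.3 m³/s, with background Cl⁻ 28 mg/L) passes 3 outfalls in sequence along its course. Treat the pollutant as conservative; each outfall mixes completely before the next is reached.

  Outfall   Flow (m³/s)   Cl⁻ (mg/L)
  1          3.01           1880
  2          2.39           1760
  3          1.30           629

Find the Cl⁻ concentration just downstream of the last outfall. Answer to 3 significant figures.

Below outfall 1: Q → 21.31 m³/s, C = (18.30·28.00 + 3.010·1880)/21.31 = 289.6 mg/L.
Below outfall 2: Q → 23.70 m³/s, C = (21.31·289.6 + 2.390·1760)/23.70 = 437.9 mg/L.
Below outfall 3: Q → 25.00 m³/s, C = (23.70·437.9 + 1.300·629.0)/25.00 = 447.8 mg/L.

448 mg/L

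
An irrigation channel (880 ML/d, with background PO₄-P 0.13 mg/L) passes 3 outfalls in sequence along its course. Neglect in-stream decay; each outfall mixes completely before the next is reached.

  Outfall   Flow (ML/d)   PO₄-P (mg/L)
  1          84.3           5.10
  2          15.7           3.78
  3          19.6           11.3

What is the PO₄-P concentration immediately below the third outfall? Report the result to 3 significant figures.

After outfall 1: Q = 880.0 + 84.30 = 964.3 ML/d; C = (880.0·0.1300 + 84.30·5.100)/964.3 = 0.5645 mg/L.
After outfall 2: Q = 964.3 + 15.70 = 980.0 ML/d; C = (964.3·0.5645 + 15.70·3.780)/980.0 = 0.6160 mg/L.
After outfall 3: Q = 980.0 + 19.60 = 999.6 ML/d; C = (980.0·0.6160 + 19.60·11.30)/999.6 = 0.8255 mg/L.

0.825 mg/L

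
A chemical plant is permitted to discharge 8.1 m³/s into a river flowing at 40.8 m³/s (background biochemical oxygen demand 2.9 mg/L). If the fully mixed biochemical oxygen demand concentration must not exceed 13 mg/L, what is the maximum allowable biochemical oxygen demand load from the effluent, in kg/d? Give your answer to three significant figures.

Mass balance at the limit: 40.80·2.900 + 8.100·Cₑ = 48.90·13 → Cₑ = 63.87 mg/L.
Load = 8.100 m³/s × 63.87 g/m³ × 86 400 s/d = 44700 kg/d.

44700 kg/d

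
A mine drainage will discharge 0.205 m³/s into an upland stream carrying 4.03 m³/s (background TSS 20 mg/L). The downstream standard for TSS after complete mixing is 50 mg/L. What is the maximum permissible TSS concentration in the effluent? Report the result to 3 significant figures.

640 mg/L

At the limit, (Qr·Cr + Qe·Cₑ)/(Qr + Qe) = 50:
Cₑ = (4.235·50 − 4.030·20.00) / 0.2050 = 639.8 mg/L.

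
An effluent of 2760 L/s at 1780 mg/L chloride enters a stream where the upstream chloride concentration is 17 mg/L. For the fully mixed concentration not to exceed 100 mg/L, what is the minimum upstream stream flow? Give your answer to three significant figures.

55900 L/s

Set C_mix = 100: (Q·17.00 + 2760·1780) / (Q + 2760) = 100
→ Q = 2760·(1780 − 100)/(100 − 17.00) = 55870 L/s.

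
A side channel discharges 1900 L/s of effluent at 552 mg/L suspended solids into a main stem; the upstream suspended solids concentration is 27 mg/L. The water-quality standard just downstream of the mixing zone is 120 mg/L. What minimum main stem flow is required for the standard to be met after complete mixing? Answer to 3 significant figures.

8830 L/s

Set C_mix = 120: (Q·27.00 + 1900·552.0) / (Q + 1900) = 120
→ Q = 1900·(552.0 − 120)/(120 − 27.00) = 8826 L/s.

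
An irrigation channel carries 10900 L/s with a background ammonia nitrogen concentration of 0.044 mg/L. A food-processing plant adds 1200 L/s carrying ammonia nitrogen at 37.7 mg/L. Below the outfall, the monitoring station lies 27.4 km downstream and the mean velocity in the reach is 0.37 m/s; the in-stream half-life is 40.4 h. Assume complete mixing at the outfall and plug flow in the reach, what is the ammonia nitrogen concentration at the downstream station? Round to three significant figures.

Flow-weighted average: C = (10900·0.04400 + 1200·37.70) / 12100 = 45720/12100 = 3.778 mg/L.
Travel time t = 27.4·1000 / 0.37 = 74050 s = 20.57 h.
Half-life 40.4 h → k = ln 2 / 40.4 = 0.01716 h⁻¹ = 0.4118 d⁻¹.
Applying C = C₀e^(−kt): 3.778 × 0.7026 = 2.655 mg/L.

2.65 mg/L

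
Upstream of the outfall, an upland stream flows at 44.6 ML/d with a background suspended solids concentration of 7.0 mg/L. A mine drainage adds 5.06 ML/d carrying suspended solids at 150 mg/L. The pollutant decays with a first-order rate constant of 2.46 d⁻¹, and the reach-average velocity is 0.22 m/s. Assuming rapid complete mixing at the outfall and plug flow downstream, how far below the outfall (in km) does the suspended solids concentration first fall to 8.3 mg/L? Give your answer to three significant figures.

Mass balance: C = (44.60·7.000 + 5.060·150.0) / 49.66 = 1071/49.66 = 21.57 mg/L.
Set 21.57·exp(−k·t) = 8.3 → t = ln(21.57/8.3)/k = 33540 s = 9.318 h.
Distance = v·t = 0.22·33540 = 7380 m = 7.380 km.

7.38 km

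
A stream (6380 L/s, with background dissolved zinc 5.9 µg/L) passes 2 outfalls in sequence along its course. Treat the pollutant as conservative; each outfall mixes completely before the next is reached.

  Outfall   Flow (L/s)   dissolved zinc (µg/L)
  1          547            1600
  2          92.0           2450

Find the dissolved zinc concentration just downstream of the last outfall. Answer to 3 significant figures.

After outfall 1: Q = 6380 + 547.0 = 6927 L/s; C = (6380·5.900 + 547.0·1600)/6927 = 131.8 µg/L.
After outfall 2: Q = 6927 + 92.00 = 7019 L/s; C = (6927·131.8 + 92.00·2450)/7019 = 162.2 µg/L.

162 µg/L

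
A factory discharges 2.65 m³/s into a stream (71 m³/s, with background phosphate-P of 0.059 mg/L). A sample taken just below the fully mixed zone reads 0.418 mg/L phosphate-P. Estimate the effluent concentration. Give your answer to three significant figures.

10.0 mg/L

Mass balance: 71.00·0.05900 + 2.650·Cₑ = 73.65·0.4180
→ Cₑ = (73.65·0.4180 − 71.00·0.05900) / 2.650 = 10.04 mg/L.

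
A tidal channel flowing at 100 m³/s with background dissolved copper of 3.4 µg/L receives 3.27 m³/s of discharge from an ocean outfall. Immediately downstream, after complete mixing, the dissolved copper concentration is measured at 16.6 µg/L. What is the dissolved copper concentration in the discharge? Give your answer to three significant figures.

420 µg/L

Mass balance: 100.0·3.400 + 3.270·Cₑ = 103.3·16.60
→ Cₑ = (103.3·16.60 − 100.0·3.400) / 3.270 = 420.3 µg/L.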